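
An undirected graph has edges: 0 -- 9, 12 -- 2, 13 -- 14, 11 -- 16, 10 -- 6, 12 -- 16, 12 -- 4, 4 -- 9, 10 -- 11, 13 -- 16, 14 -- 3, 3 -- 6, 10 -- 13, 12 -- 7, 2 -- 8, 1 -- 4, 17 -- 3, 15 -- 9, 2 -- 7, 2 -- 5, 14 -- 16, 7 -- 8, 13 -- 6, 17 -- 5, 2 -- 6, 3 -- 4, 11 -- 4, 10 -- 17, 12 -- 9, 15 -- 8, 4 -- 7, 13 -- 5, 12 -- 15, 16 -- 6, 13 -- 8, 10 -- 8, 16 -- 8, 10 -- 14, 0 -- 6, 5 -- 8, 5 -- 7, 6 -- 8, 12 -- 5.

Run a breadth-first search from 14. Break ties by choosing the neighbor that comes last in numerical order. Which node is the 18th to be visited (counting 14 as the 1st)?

1

Visit 14; enqueue 16, 13, 10, 3 → queue [16, 13, 10, 3]
Visit 16; enqueue 12, 11, 8, 6 → queue [13, 10, 3, 12, 11, 8, 6]
Visit 13; enqueue 5 → queue [10, 3, 12, 11, 8, 6, 5]
Visit 10; enqueue 17 → queue [3, 12, 11, 8, 6, 5, 17]
Visit 3; enqueue 4 → queue [12, 11, 8, 6, 5, 17, 4]
Visit 12; enqueue 15, 9, 7, 2 → queue [11, 8, 6, 5, 17, 4, 15, 9, 7, 2]
Visit 11 → queue [8, 6, 5, 17, 4, 15, 9, 7, 2]
Visit 8 → queue [6, 5, 17, 4, 15, 9, 7, 2]
Visit 6; enqueue 0 → queue [5, 17, 4, 15, 9, 7, 2, 0]
Visit 5 → queue [17, 4, 15, 9, 7, 2, 0]
Visit 17 → queue [4, 15, 9, 7, 2, 0]
Visit 4; enqueue 1 → queue [15, 9, 7, 2, 0, 1]
Visit 15 → queue [9, 7, 2, 0, 1]
Visit 9 → queue [7, 2, 0, 1]
Visit 7 → queue [2, 0, 1]
Visit 2 → queue [0, 1]
Visit 0 → queue [1]
Visit 1 → queue []

Visit order: 14, 16, 13, 10, 3, 12, 11, 8, 6, 5, 17, 4, 15, 9, 7, 2, 0, 1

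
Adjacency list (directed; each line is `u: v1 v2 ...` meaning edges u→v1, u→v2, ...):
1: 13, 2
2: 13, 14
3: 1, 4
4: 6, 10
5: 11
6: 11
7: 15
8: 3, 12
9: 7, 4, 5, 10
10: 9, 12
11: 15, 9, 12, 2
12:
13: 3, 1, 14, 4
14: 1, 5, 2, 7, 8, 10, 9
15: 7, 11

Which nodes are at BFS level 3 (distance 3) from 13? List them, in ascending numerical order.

11, 12, 15

Level 0: 13
Level 1: 1, 3, 4, 14
Level 2: 2, 5, 6, 7, 8, 9, 10
Level 3: 11, 12, 15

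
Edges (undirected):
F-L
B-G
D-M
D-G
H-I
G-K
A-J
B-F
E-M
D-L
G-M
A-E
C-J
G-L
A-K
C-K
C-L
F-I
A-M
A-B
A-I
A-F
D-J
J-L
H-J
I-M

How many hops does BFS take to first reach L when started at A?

2

Level 0: A
Level 1: B, E, F, I, J, K, M
Level 2: C, D, G, H, L
L first appears at level 2.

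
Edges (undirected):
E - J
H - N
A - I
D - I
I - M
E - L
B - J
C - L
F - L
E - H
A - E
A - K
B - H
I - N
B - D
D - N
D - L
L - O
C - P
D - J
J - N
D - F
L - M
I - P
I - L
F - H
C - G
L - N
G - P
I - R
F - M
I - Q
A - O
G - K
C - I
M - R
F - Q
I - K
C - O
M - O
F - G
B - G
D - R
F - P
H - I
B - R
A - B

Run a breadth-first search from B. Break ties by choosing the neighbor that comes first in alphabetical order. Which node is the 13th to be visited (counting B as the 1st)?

L

Visit B; enqueue A, D, G, H, J, R → queue [A, D, G, H, J, R]
Visit A; enqueue E, I, K, O → queue [D, G, H, J, R, E, I, K, O]
Visit D; enqueue F, L, N → queue [G, H, J, R, E, I, K, O, F, L, N]
Visit G; enqueue C, P → queue [H, J, R, E, I, K, O, F, L, N, C, P]
Visit H → queue [J, R, E, I, K, O, F, L, N, C, P]
Visit J → queue [R, E, I, K, O, F, L, N, C, P]
Visit R; enqueue M → queue [E, I, K, O, F, L, N, C, P, M]
Visit E → queue [I, K, O, F, L, N, C, P, M]
Visit I; enqueue Q → queue [K, O, F, L, N, C, P, M, Q]
Visit K → queue [O, F, L, N, C, P, M, Q]
Visit O → queue [F, L, N, C, P, M, Q]
Visit F → queue [L, N, C, P, M, Q]
Visit L → queue [N, C, P, M, Q]
Visit N → queue [C, P, M, Q]
Visit C → queue [P, M, Q]
Visit P → queue [M, Q]
Visit M → queue [Q]
Visit Q → queue []

Visit order: B, A, D, G, H, J, R, E, I, K, O, F, L, N, C, P, M, Q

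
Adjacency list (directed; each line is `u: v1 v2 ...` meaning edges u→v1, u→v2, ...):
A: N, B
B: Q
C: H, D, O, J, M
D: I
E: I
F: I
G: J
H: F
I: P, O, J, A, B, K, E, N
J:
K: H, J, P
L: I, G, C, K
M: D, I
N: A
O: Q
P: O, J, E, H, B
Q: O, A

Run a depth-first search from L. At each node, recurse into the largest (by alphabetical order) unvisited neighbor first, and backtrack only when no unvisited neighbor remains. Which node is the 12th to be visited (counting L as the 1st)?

Visit L
L → K
K → P
P → O
O → Q
Q → A
A → N
A → B
P → J
P → H
H → F
F → I
I → E
L → G
L → C
C → M
M → D

Visit order: L, K, P, O, Q, A, N, B, J, H, F, I, E, G, C, M, D

I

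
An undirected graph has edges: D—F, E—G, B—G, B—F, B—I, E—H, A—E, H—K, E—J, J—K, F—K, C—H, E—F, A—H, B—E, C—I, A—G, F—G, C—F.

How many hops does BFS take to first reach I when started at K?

Level 0: K
Level 1: F, H, J
Level 2: A, B, C, D, E, G
Level 3: I
I first appears at level 3.

3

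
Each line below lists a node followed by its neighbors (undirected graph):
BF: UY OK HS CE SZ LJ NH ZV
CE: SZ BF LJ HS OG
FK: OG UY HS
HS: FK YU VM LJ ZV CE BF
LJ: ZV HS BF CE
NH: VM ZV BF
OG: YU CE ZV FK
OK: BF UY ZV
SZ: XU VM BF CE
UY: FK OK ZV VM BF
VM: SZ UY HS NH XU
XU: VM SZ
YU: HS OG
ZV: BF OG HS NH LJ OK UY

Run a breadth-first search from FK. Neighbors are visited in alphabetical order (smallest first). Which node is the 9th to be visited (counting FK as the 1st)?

Visit FK; enqueue HS, OG, UY → queue [HS, OG, UY]
Visit HS; enqueue BF, CE, LJ, VM, YU, ZV → queue [OG, UY, BF, CE, LJ, VM, YU, ZV]
Visit OG → queue [UY, BF, CE, LJ, VM, YU, ZV]
Visit UY; enqueue OK → queue [BF, CE, LJ, VM, YU, ZV, OK]
Visit BF; enqueue NH, SZ → queue [CE, LJ, VM, YU, ZV, OK, NH, SZ]
Visit CE → queue [LJ, VM, YU, ZV, OK, NH, SZ]
Visit LJ → queue [VM, YU, ZV, OK, NH, SZ]
Visit VM; enqueue XU → queue [YU, ZV, OK, NH, SZ, XU]
Visit YU → queue [ZV, OK, NH, SZ, XU]
Visit ZV → queue [OK, NH, SZ, XU]
Visit OK → queue [NH, SZ, XU]
Visit NH → queue [SZ, XU]
Visit SZ → queue [XU]
Visit XU → queue []

Visit order: FK, HS, OG, UY, BF, CE, LJ, VM, YU, ZV, OK, NH, SZ, XU

YU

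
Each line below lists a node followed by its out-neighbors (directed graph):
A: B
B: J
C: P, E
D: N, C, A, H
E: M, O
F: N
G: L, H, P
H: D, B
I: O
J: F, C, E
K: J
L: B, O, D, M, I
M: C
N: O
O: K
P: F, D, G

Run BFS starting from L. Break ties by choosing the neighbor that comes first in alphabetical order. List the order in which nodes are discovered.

L, B, D, I, M, O, J, A, C, H, N, K, E, F, P, G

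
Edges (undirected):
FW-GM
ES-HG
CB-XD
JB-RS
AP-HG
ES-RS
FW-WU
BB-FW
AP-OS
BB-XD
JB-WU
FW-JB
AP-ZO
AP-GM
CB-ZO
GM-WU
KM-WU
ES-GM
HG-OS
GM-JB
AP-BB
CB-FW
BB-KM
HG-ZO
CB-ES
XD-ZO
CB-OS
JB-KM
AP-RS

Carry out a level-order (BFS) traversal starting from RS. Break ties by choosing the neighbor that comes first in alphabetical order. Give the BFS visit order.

RS AP ES JB BB GM HG OS ZO CB FW KM WU XD

Visit RS; enqueue AP, ES, JB → queue [AP, ES, JB]
Visit AP; enqueue BB, GM, HG, OS, ZO → queue [ES, JB, BB, GM, HG, OS, ZO]
Visit ES; enqueue CB → queue [JB, BB, GM, HG, OS, ZO, CB]
Visit JB; enqueue FW, KM, WU → queue [BB, GM, HG, OS, ZO, CB, FW, KM, WU]
Visit BB; enqueue XD → queue [GM, HG, OS, ZO, CB, FW, KM, WU, XD]
Visit GM → queue [HG, OS, ZO, CB, FW, KM, WU, XD]
Visit HG → queue [OS, ZO, CB, FW, KM, WU, XD]
Visit OS → queue [ZO, CB, FW, KM, WU, XD]
Visit ZO → queue [CB, FW, KM, WU, XD]
Visit CB → queue [FW, KM, WU, XD]
Visit FW → queue [KM, WU, XD]
Visit KM → queue [WU, XD]
Visit WU → queue [XD]
Visit XD → queue []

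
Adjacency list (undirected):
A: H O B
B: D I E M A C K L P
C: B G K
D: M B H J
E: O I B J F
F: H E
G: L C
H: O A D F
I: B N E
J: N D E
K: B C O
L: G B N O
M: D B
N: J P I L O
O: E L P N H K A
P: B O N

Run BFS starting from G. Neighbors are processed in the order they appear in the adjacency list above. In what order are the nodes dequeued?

Visit G; enqueue L, C → queue [L, C]
Visit L; enqueue B, N, O → queue [C, B, N, O]
Visit C; enqueue K → queue [B, N, O, K]
Visit B; enqueue D, I, E, M, A, P → queue [N, O, K, D, I, E, M, A, P]
Visit N; enqueue J → queue [O, K, D, I, E, M, A, P, J]
Visit O; enqueue H → queue [K, D, I, E, M, A, P, J, H]
Visit K → queue [D, I, E, M, A, P, J, H]
Visit D → queue [I, E, M, A, P, J, H]
Visit I → queue [E, M, A, P, J, H]
Visit E; enqueue F → queue [M, A, P, J, H, F]
Visit M → queue [A, P, J, H, F]
Visit A → queue [P, J, H, F]
Visit P → queue [J, H, F]
Visit J → queue [H, F]
Visit H → queue [F]
Visit F → queue []

G, L, C, B, N, O, K, D, I, E, M, A, P, J, H, F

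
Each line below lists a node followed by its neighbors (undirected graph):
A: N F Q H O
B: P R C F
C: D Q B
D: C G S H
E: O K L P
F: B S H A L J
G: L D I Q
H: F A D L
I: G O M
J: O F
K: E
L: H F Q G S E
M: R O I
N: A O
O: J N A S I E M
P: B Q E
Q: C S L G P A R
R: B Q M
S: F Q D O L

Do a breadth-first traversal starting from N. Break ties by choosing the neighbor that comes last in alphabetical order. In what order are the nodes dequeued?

N O A S M J I E Q H F L D R G P K C B

Visit N; enqueue O, A → queue [O, A]
Visit O; enqueue S, M, J, I, E → queue [A, S, M, J, I, E]
Visit A; enqueue Q, H, F → queue [S, M, J, I, E, Q, H, F]
Visit S; enqueue L, D → queue [M, J, I, E, Q, H, F, L, D]
Visit M; enqueue R → queue [J, I, E, Q, H, F, L, D, R]
Visit J → queue [I, E, Q, H, F, L, D, R]
Visit I; enqueue G → queue [E, Q, H, F, L, D, R, G]
Visit E; enqueue P, K → queue [Q, H, F, L, D, R, G, P, K]
Visit Q; enqueue C → queue [H, F, L, D, R, G, P, K, C]
Visit H → queue [F, L, D, R, G, P, K, C]
Visit F; enqueue B → queue [L, D, R, G, P, K, C, B]
Visit L → queue [D, R, G, P, K, C, B]
Visit D → queue [R, G, P, K, C, B]
Visit R → queue [G, P, K, C, B]
Visit G → queue [P, K, C, B]
Visit P → queue [K, C, B]
Visit K → queue [C, B]
Visit C → queue [B]
Visit B → queue []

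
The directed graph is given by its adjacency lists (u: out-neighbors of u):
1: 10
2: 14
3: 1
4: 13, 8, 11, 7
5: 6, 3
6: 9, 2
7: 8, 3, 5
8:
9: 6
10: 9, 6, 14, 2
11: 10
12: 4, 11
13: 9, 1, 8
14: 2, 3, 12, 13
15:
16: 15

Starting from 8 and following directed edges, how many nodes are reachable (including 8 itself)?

1

BFS from 8 visits: 8
Reachable nodes: 1 of 16 total.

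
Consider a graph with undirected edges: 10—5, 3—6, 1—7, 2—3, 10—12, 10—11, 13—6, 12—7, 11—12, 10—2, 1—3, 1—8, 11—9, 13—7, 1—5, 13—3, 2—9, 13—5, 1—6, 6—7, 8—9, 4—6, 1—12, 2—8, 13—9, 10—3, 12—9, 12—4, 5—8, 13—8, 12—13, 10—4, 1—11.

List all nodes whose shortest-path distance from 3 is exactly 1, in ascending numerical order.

1, 2, 6, 10, 13

Level 0: 3
Level 1: 1, 2, 6, 10, 13
Level 2: 4, 5, 7, 8, 9, 11, 12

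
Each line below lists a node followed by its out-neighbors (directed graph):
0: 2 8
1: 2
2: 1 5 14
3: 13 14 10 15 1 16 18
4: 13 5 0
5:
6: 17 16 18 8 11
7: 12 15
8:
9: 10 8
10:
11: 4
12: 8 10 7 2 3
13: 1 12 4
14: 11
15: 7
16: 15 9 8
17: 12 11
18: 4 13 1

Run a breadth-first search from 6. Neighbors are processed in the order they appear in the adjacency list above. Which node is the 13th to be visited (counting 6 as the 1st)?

Visit 6; enqueue 17, 16, 18, 8, 11 → queue [17, 16, 18, 8, 11]
Visit 17; enqueue 12 → queue [16, 18, 8, 11, 12]
Visit 16; enqueue 15, 9 → queue [18, 8, 11, 12, 15, 9]
Visit 18; enqueue 4, 13, 1 → queue [8, 11, 12, 15, 9, 4, 13, 1]
Visit 8 → queue [11, 12, 15, 9, 4, 13, 1]
Visit 11 → queue [12, 15, 9, 4, 13, 1]
Visit 12; enqueue 10, 7, 2, 3 → queue [15, 9, 4, 13, 1, 10, 7, 2, 3]
Visit 15 → queue [9, 4, 13, 1, 10, 7, 2, 3]
Visit 9 → queue [4, 13, 1, 10, 7, 2, 3]
Visit 4; enqueue 5, 0 → queue [13, 1, 10, 7, 2, 3, 5, 0]
Visit 13 → queue [1, 10, 7, 2, 3, 5, 0]
Visit 1 → queue [10, 7, 2, 3, 5, 0]
Visit 10 → queue [7, 2, 3, 5, 0]
Visit 7 → queue [2, 3, 5, 0]
Visit 2; enqueue 14 → queue [3, 5, 0, 14]
Visit 3 → queue [5, 0, 14]
Visit 5 → queue [0, 14]
Visit 0 → queue [14]
Visit 14 → queue []

Visit order: 6, 17, 16, 18, 8, 11, 12, 15, 9, 4, 13, 1, 10, 7, 2, 3, 5, 0, 14

10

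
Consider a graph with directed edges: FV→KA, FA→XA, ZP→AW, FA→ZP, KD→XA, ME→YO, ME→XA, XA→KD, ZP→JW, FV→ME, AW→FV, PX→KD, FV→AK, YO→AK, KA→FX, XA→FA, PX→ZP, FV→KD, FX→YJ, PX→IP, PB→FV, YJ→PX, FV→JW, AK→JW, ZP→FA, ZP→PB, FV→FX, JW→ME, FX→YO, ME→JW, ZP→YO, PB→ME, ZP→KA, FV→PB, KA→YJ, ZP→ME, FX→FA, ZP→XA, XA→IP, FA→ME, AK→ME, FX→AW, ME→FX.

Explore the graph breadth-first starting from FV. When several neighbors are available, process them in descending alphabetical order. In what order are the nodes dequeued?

FV, PB, ME, KD, KA, JW, FX, AK, YO, XA, YJ, FA, AW, IP, PX, ZP

Visit FV; enqueue PB, ME, KD, KA, JW, FX, AK → queue [PB, ME, KD, KA, JW, FX, AK]
Visit PB → queue [ME, KD, KA, JW, FX, AK]
Visit ME; enqueue YO, XA → queue [KD, KA, JW, FX, AK, YO, XA]
Visit KD → queue [KA, JW, FX, AK, YO, XA]
Visit KA; enqueue YJ → queue [JW, FX, AK, YO, XA, YJ]
Visit JW → queue [FX, AK, YO, XA, YJ]
Visit FX; enqueue FA, AW → queue [AK, YO, XA, YJ, FA, AW]
Visit AK → queue [YO, XA, YJ, FA, AW]
Visit YO → queue [XA, YJ, FA, AW]
Visit XA; enqueue IP → queue [YJ, FA, AW, IP]
Visit YJ; enqueue PX → queue [FA, AW, IP, PX]
Visit FA; enqueue ZP → queue [AW, IP, PX, ZP]
Visit AW → queue [IP, PX, ZP]
Visit IP → queue [PX, ZP]
Visit PX → queue [ZP]
Visit ZP → queue []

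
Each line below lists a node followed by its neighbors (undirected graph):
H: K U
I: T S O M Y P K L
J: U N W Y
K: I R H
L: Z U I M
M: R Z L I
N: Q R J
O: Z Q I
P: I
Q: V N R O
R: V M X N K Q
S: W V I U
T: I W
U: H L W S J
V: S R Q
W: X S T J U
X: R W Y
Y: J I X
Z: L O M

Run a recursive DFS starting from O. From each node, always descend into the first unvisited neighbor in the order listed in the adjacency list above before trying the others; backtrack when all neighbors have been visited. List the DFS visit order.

Visit O
O → Z
Z → L
L → U
U → H
H → K
K → I
I → T
T → W
W → X
X → R
R → V
V → S
V → Q
Q → N
N → J
J → Y
R → M
I → P

O -> Z -> L -> U -> H -> K -> I -> T -> W -> X -> R -> V -> S -> Q -> N -> J -> Y -> M -> P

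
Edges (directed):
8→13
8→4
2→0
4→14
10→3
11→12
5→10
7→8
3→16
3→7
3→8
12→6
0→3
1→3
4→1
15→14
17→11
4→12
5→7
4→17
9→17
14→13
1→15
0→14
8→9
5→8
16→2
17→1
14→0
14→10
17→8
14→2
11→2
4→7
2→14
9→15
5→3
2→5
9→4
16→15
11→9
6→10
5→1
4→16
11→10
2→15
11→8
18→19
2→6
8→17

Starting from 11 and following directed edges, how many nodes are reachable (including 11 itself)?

BFS from 11 visits: 11, 12, 10, 9, 8, 2, 6, 3, 17, 15, 4, 13, 14, 5, 0, 16, 7, 1
Reachable nodes: 18 of 20 total.

18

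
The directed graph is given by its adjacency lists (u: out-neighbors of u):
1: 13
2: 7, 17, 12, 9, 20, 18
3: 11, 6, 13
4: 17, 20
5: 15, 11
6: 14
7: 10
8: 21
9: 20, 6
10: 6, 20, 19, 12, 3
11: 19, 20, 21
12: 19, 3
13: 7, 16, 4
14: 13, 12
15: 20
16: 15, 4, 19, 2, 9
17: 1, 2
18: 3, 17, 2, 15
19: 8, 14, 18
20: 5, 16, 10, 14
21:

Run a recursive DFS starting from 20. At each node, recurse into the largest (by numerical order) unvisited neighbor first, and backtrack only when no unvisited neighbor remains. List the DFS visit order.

Visit 20
20 → 16
16 → 19
19 → 18
18 → 17
17 → 2
2 → 12
12 → 3
3 → 13
13 → 7
7 → 10
10 → 6
6 → 14
13 → 4
3 → 11
11 → 21
2 → 9
17 → 1
18 → 15
19 → 8
20 → 5

20 16 19 18 17 2 12 3 13 7 10 6 14 4 11 21 9 1 15 8 5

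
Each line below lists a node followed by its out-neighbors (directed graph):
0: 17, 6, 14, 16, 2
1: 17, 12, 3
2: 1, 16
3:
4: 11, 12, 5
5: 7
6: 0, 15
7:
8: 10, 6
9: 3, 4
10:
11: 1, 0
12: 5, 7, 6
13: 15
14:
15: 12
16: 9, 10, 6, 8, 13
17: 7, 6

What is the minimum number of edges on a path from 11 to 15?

Level 0: 11
Level 1: 0, 1
Level 2: 2, 3, 6, 12, 14, 16, 17
Level 3: 5, 7, 8, 9, 10, 13, 15
Level 4: 4
15 first appears at level 3.

3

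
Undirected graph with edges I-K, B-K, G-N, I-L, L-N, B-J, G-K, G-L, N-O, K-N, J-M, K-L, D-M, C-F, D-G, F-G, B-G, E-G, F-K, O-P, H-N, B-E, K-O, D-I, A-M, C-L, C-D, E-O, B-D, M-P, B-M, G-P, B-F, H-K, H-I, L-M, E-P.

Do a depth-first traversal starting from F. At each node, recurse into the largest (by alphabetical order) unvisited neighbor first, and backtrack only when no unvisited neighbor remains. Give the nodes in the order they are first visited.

F -> K -> O -> P -> M -> L -> N -> H -> I -> D -> G -> E -> B -> J -> C -> A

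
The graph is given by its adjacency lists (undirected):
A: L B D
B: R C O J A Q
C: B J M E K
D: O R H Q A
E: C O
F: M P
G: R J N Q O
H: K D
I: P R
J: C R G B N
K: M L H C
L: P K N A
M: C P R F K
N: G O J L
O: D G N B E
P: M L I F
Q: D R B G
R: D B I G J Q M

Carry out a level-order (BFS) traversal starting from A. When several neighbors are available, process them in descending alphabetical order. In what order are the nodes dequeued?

Visit A; enqueue L, D, B → queue [L, D, B]
Visit L; enqueue P, N, K → queue [D, B, P, N, K]
Visit D; enqueue R, Q, O, H → queue [B, P, N, K, R, Q, O, H]
Visit B; enqueue J, C → queue [P, N, K, R, Q, O, H, J, C]
Visit P; enqueue M, I, F → queue [N, K, R, Q, O, H, J, C, M, I, F]
Visit N; enqueue G → queue [K, R, Q, O, H, J, C, M, I, F, G]
Visit K → queue [R, Q, O, H, J, C, M, I, F, G]
Visit R → queue [Q, O, H, J, C, M, I, F, G]
Visit Q → queue [O, H, J, C, M, I, F, G]
Visit O; enqueue E → queue [H, J, C, M, I, F, G, E]
Visit H → queue [J, C, M, I, F, G, E]
Visit J → queue [C, M, I, F, G, E]
Visit C → queue [M, I, F, G, E]
Visit M → queue [I, F, G, E]
Visit I → queue [F, G, E]
Visit F → queue [G, E]
Visit G → queue [E]
Visit E → queue []

A, L, D, B, P, N, K, R, Q, O, H, J, C, M, I, F, G, E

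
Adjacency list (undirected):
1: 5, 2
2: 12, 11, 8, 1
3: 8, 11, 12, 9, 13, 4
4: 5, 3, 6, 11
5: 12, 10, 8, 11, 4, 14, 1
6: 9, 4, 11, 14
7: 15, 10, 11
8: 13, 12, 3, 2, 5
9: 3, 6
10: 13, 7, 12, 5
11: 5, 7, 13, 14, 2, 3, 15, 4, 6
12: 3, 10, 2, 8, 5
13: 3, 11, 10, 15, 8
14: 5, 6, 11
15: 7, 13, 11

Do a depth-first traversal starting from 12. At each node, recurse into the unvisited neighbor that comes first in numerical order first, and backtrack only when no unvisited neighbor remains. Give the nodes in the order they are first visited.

12, 2, 1, 5, 4, 3, 8, 13, 10, 7, 11, 6, 9, 14, 15

Visit 12
12 → 2
2 → 1
1 → 5
5 → 4
4 → 3
3 → 8
8 → 13
13 → 10
10 → 7
7 → 11
11 → 6
6 → 9
6 → 14
11 → 15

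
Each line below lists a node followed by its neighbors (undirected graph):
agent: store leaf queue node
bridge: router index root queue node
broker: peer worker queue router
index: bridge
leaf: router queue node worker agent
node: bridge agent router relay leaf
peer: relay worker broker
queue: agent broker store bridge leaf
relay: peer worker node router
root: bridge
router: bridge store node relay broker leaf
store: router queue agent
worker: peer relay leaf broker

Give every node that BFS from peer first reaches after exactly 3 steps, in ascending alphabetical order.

Level 0: peer
Level 1: broker, relay, worker
Level 2: leaf, node, queue, router
Level 3: agent, bridge, store
Level 4: index, root

agent, bridge, store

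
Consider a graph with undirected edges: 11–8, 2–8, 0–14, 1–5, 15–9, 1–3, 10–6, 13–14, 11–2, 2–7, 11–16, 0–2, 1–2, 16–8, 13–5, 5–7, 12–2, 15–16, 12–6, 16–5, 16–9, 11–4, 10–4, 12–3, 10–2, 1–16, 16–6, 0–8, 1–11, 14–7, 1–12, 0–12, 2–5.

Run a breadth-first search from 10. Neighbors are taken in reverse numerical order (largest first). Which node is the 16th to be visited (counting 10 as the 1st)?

14

Visit 10; enqueue 6, 4, 2 → queue [6, 4, 2]
Visit 6; enqueue 16, 12 → queue [4, 2, 16, 12]
Visit 4; enqueue 11 → queue [2, 16, 12, 11]
Visit 2; enqueue 8, 7, 5, 1, 0 → queue [16, 12, 11, 8, 7, 5, 1, 0]
Visit 16; enqueue 15, 9 → queue [12, 11, 8, 7, 5, 1, 0, 15, 9]
Visit 12; enqueue 3 → queue [11, 8, 7, 5, 1, 0, 15, 9, 3]
Visit 11 → queue [8, 7, 5, 1, 0, 15, 9, 3]
Visit 8 → queue [7, 5, 1, 0, 15, 9, 3]
Visit 7; enqueue 14 → queue [5, 1, 0, 15, 9, 3, 14]
Visit 5; enqueue 13 → queue [1, 0, 15, 9, 3, 14, 13]
Visit 1 → queue [0, 15, 9, 3, 14, 13]
Visit 0 → queue [15, 9, 3, 14, 13]
Visit 15 → queue [9, 3, 14, 13]
Visit 9 → queue [3, 14, 13]
Visit 3 → queue [14, 13]
Visit 14 → queue [13]
Visit 13 → queue []

Visit order: 10, 6, 4, 2, 16, 12, 11, 8, 7, 5, 1, 0, 15, 9, 3, 14, 13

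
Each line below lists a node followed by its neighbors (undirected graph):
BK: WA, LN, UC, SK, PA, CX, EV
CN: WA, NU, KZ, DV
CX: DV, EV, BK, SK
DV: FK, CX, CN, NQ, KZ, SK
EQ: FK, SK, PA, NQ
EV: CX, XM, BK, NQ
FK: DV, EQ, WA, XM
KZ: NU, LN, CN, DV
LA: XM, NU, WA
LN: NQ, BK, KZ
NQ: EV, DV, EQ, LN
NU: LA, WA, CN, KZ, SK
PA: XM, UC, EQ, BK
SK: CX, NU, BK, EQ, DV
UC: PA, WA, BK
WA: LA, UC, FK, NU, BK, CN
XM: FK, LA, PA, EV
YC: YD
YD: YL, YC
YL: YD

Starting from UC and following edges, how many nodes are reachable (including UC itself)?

BFS from UC visits: UC, WA, PA, BK, NU, LA, FK, CN, XM, EQ, SK, LN, EV, CX, KZ, DV, NQ
Reachable nodes: 17 of 20 total.

17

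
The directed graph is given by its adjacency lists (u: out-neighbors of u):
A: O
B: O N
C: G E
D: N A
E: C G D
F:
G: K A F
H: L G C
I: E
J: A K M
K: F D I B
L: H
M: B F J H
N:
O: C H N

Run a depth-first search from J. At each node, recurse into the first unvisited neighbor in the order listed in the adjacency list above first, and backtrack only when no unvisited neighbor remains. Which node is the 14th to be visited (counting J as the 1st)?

Visit J
J → A
A → O
O → C
C → G
G → K
K → F
K → D
D → N
K → I
I → E
K → B
O → H
H → L
J → M

Visit order: J, A, O, C, G, K, F, D, N, I, E, B, H, L, M

L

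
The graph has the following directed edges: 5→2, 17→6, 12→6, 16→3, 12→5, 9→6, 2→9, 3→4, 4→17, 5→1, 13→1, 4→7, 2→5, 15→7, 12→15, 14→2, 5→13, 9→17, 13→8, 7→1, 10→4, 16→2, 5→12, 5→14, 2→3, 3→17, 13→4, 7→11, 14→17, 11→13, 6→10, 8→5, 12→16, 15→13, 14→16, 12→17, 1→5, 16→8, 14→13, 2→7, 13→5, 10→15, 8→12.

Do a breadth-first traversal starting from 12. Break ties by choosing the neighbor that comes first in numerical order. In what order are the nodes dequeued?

12 → 5 → 6 → 15 → 16 → 17 → 1 → 2 → 13 → 14 → 10 → 7 → 3 → 8 → 9 → 4 → 11

Visit 12; enqueue 5, 6, 15, 16, 17 → queue [5, 6, 15, 16, 17]
Visit 5; enqueue 1, 2, 13, 14 → queue [6, 15, 16, 17, 1, 2, 13, 14]
Visit 6; enqueue 10 → queue [15, 16, 17, 1, 2, 13, 14, 10]
Visit 15; enqueue 7 → queue [16, 17, 1, 2, 13, 14, 10, 7]
Visit 16; enqueue 3, 8 → queue [17, 1, 2, 13, 14, 10, 7, 3, 8]
Visit 17 → queue [1, 2, 13, 14, 10, 7, 3, 8]
Visit 1 → queue [2, 13, 14, 10, 7, 3, 8]
Visit 2; enqueue 9 → queue [13, 14, 10, 7, 3, 8, 9]
Visit 13; enqueue 4 → queue [14, 10, 7, 3, 8, 9, 4]
Visit 14 → queue [10, 7, 3, 8, 9, 4]
Visit 10 → queue [7, 3, 8, 9, 4]
Visit 7; enqueue 11 → queue [3, 8, 9, 4, 11]
Visit 3 → queue [8, 9, 4, 11]
Visit 8 → queue [9, 4, 11]
Visit 9 → queue [4, 11]
Visit 4 → queue [11]
Visit 11 → queue []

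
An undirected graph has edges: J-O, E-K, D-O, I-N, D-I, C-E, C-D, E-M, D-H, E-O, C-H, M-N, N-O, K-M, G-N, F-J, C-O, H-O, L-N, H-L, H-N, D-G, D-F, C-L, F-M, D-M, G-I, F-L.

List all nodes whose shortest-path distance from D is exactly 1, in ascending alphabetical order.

C, F, G, H, I, M, O

Level 0: D
Level 1: C, F, G, H, I, M, O
Level 2: E, J, K, L, N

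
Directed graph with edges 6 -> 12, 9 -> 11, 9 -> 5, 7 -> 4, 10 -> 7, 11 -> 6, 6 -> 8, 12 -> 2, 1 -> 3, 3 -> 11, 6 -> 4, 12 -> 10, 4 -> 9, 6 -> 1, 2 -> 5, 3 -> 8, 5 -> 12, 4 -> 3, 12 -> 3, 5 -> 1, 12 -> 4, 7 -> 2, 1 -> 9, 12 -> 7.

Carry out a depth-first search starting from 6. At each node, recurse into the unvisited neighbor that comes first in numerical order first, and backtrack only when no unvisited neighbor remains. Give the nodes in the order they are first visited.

Visit 6
6 → 1
1 → 3
3 → 8
3 → 11
1 → 9
9 → 5
5 → 12
12 → 2
12 → 4
12 → 7
12 → 10

6 -> 1 -> 3 -> 8 -> 11 -> 9 -> 5 -> 12 -> 2 -> 4 -> 7 -> 10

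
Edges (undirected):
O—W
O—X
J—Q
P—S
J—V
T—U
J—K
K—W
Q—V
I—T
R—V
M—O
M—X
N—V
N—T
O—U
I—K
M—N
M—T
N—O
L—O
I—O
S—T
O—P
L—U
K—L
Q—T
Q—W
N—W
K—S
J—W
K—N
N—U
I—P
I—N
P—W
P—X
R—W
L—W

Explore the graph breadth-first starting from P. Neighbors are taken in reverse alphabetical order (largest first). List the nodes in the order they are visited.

P → X → W → S → O → I → M → R → Q → N → L → K → J → T → U → V

Visit P; enqueue X, W, S, O, I → queue [X, W, S, O, I]
Visit X; enqueue M → queue [W, S, O, I, M]
Visit W; enqueue R, Q, N, L, K, J → queue [S, O, I, M, R, Q, N, L, K, J]
Visit S; enqueue T → queue [O, I, M, R, Q, N, L, K, J, T]
Visit O; enqueue U → queue [I, M, R, Q, N, L, K, J, T, U]
Visit I → queue [M, R, Q, N, L, K, J, T, U]
Visit M → queue [R, Q, N, L, K, J, T, U]
Visit R; enqueue V → queue [Q, N, L, K, J, T, U, V]
Visit Q → queue [N, L, K, J, T, U, V]
Visit N → queue [L, K, J, T, U, V]
Visit L → queue [K, J, T, U, V]
Visit K → queue [J, T, U, V]
Visit J → queue [T, U, V]
Visit T → queue [U, V]
Visit U → queue [V]
Visit V → queue []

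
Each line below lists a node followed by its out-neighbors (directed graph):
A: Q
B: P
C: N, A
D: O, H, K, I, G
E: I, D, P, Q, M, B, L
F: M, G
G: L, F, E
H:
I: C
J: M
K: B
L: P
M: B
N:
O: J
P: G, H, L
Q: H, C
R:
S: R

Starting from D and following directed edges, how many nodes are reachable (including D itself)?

BFS from D visits: D, O, H, K, I, G, J, B, C, L, F, E, M, P, N, A, Q
Reachable nodes: 17 of 19 total.

17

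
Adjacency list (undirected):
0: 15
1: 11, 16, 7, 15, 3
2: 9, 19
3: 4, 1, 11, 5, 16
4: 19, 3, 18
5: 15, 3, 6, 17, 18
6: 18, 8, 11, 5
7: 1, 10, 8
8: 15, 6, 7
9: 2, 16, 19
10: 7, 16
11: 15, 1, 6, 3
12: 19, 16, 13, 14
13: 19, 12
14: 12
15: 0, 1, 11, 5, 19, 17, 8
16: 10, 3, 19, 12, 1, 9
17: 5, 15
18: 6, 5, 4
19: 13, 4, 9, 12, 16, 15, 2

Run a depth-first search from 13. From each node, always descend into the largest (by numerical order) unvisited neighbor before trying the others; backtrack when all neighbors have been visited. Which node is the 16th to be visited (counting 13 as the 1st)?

Visit 13
13 → 19
19 → 16
16 → 12
12 → 14
16 → 10
10 → 7
7 → 8
8 → 15
15 → 17
17 → 5
5 → 18
18 → 6
6 → 11
11 → 3
3 → 4
3 → 1
15 → 0
16 → 9
9 → 2

Visit order: 13, 19, 16, 12, 14, 10, 7, 8, 15, 17, 5, 18, 6, 11, 3, 4, 1, 0, 9, 2

4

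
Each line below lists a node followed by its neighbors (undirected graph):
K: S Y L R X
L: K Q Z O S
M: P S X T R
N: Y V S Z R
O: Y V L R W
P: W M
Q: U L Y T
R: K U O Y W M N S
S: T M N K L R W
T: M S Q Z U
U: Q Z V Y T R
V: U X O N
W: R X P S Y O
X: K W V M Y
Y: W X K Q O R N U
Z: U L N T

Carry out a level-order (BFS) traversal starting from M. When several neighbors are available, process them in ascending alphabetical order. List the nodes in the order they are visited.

Visit M; enqueue P, R, S, T, X → queue [P, R, S, T, X]
Visit P; enqueue W → queue [R, S, T, X, W]
Visit R; enqueue K, N, O, U, Y → queue [S, T, X, W, K, N, O, U, Y]
Visit S; enqueue L → queue [T, X, W, K, N, O, U, Y, L]
Visit T; enqueue Q, Z → queue [X, W, K, N, O, U, Y, L, Q, Z]
Visit X; enqueue V → queue [W, K, N, O, U, Y, L, Q, Z, V]
Visit W → queue [K, N, O, U, Y, L, Q, Z, V]
Visit K → queue [N, O, U, Y, L, Q, Z, V]
Visit N → queue [O, U, Y, L, Q, Z, V]
Visit O → queue [U, Y, L, Q, Z, V]
Visit U → queue [Y, L, Q, Z, V]
Visit Y → queue [L, Q, Z, V]
Visit L → queue [Q, Z, V]
Visit Q → queue [Z, V]
Visit Z → queue [V]
Visit V → queue []

M -> P -> R -> S -> T -> X -> W -> K -> N -> O -> U -> Y -> L -> Q -> Z -> V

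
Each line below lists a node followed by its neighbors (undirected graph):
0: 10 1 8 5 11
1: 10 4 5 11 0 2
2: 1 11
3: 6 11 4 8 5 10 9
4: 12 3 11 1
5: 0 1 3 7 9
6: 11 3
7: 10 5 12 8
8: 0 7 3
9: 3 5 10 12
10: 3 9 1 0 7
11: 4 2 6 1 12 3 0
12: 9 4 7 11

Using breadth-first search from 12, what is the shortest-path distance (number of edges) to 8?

Level 0: 12
Level 1: 4, 7, 9, 11
Level 2: 0, 1, 2, 3, 5, 6, 8, 10
8 first appears at level 2.

2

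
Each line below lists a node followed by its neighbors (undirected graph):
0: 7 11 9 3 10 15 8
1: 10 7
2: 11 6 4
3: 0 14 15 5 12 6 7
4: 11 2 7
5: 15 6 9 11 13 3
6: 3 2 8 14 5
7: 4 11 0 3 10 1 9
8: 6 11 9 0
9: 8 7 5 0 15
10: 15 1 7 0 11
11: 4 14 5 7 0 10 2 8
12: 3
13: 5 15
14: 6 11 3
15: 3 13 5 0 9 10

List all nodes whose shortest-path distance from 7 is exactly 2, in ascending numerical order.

Level 0: 7
Level 1: 0, 1, 3, 4, 9, 10, 11
Level 2: 2, 5, 6, 8, 12, 14, 15
Level 3: 13

2, 5, 6, 8, 12, 14, 15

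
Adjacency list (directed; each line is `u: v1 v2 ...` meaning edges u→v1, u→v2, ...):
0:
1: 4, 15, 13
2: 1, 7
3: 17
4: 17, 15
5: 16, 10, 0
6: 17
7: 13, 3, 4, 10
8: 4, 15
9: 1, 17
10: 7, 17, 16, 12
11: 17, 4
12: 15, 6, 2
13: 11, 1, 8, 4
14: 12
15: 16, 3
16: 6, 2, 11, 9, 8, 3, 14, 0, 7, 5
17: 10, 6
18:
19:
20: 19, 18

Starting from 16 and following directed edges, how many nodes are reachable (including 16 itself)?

BFS from 16 visits: 16, 6, 2, 11, 9, 8, 3, 14, 0, 7, 5, 17, 1, 4, 15, 12, 13, 10
Reachable nodes: 18 of 21 total.

18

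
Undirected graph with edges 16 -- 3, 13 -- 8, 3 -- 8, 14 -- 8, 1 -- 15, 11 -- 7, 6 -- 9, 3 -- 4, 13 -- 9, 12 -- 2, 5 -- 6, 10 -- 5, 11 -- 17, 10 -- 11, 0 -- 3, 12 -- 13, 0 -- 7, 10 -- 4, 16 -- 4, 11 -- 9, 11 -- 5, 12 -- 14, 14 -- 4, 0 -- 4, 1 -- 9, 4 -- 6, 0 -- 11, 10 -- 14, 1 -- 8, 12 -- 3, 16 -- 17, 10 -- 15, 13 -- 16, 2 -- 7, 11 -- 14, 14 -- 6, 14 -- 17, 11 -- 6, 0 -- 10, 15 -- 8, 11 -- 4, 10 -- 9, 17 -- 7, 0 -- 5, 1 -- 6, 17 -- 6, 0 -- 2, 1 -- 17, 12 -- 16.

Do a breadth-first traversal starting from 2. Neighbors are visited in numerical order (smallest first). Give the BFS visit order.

2 0 7 12 3 4 5 10 11 17 13 14 16 8 6 9 15 1

Visit 2; enqueue 0, 7, 12 → queue [0, 7, 12]
Visit 0; enqueue 3, 4, 5, 10, 11 → queue [7, 12, 3, 4, 5, 10, 11]
Visit 7; enqueue 17 → queue [12, 3, 4, 5, 10, 11, 17]
Visit 12; enqueue 13, 14, 16 → queue [3, 4, 5, 10, 11, 17, 13, 14, 16]
Visit 3; enqueue 8 → queue [4, 5, 10, 11, 17, 13, 14, 16, 8]
Visit 4; enqueue 6 → queue [5, 10, 11, 17, 13, 14, 16, 8, 6]
Visit 5 → queue [10, 11, 17, 13, 14, 16, 8, 6]
Visit 10; enqueue 9, 15 → queue [11, 17, 13, 14, 16, 8, 6, 9, 15]
Visit 11 → queue [17, 13, 14, 16, 8, 6, 9, 15]
Visit 17; enqueue 1 → queue [13, 14, 16, 8, 6, 9, 15, 1]
Visit 13 → queue [14, 16, 8, 6, 9, 15, 1]
Visit 14 → queue [16, 8, 6, 9, 15, 1]
Visit 16 → queue [8, 6, 9, 15, 1]
Visit 8 → queue [6, 9, 15, 1]
Visit 6 → queue [9, 15, 1]
Visit 9 → queue [15, 1]
Visit 15 → queue [1]
Visit 1 → queue []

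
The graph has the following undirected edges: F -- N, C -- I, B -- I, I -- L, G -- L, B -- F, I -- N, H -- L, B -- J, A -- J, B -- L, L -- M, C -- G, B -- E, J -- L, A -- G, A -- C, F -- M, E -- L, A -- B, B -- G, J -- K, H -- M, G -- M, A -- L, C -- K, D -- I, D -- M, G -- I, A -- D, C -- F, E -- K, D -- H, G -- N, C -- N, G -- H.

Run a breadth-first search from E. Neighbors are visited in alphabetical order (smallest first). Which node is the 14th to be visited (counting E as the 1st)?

N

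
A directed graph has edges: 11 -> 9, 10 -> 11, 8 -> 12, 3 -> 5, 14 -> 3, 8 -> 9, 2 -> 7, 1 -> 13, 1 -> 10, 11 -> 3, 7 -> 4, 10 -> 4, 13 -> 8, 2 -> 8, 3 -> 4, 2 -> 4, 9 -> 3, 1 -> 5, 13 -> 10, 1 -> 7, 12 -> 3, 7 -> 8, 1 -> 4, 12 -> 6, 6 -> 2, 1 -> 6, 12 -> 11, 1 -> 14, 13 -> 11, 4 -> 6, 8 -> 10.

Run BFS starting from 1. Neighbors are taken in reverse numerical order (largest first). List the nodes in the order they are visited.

Visit 1; enqueue 14, 13, 10, 7, 6, 5, 4 → queue [14, 13, 10, 7, 6, 5, 4]
Visit 14; enqueue 3 → queue [13, 10, 7, 6, 5, 4, 3]
Visit 13; enqueue 11, 8 → queue [10, 7, 6, 5, 4, 3, 11, 8]
Visit 10 → queue [7, 6, 5, 4, 3, 11, 8]
Visit 7 → queue [6, 5, 4, 3, 11, 8]
Visit 6; enqueue 2 → queue [5, 4, 3, 11, 8, 2]
Visit 5 → queue [4, 3, 11, 8, 2]
Visit 4 → queue [3, 11, 8, 2]
Visit 3 → queue [11, 8, 2]
Visit 11; enqueue 9 → queue [8, 2, 9]
Visit 8; enqueue 12 → queue [2, 9, 12]
Visit 2 → queue [9, 12]
Visit 9 → queue [12]
Visit 12 → queue []

1 14 13 10 7 6 5 4 3 11 8 2 9 12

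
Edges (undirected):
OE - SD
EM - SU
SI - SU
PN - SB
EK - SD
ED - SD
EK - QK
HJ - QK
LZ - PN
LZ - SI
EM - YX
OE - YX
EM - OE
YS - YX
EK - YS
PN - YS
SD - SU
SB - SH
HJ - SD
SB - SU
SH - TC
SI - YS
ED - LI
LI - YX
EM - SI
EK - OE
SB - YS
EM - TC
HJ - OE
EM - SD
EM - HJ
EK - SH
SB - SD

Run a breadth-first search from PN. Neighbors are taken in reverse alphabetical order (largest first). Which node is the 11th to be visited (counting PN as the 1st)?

OE

Visit PN; enqueue YS, SB, LZ → queue [YS, SB, LZ]
Visit YS; enqueue YX, SI, EK → queue [SB, LZ, YX, SI, EK]
Visit SB; enqueue SU, SH, SD → queue [LZ, YX, SI, EK, SU, SH, SD]
Visit LZ → queue [YX, SI, EK, SU, SH, SD]
Visit YX; enqueue OE, LI, EM → queue [SI, EK, SU, SH, SD, OE, LI, EM]
Visit SI → queue [EK, SU, SH, SD, OE, LI, EM]
Visit EK; enqueue QK → queue [SU, SH, SD, OE, LI, EM, QK]
Visit SU → queue [SH, SD, OE, LI, EM, QK]
Visit SH; enqueue TC → queue [SD, OE, LI, EM, QK, TC]
Visit SD; enqueue HJ, ED → queue [OE, LI, EM, QK, TC, HJ, ED]
Visit OE → queue [LI, EM, QK, TC, HJ, ED]
Visit LI → queue [EM, QK, TC, HJ, ED]
Visit EM → queue [QK, TC, HJ, ED]
Visit QK → queue [TC, HJ, ED]
Visit TC → queue [HJ, ED]
Visit HJ → queue [ED]
Visit ED → queue []

Visit order: PN, YS, SB, LZ, YX, SI, EK, SU, SH, SD, OE, LI, EM, QK, TC, HJ, ED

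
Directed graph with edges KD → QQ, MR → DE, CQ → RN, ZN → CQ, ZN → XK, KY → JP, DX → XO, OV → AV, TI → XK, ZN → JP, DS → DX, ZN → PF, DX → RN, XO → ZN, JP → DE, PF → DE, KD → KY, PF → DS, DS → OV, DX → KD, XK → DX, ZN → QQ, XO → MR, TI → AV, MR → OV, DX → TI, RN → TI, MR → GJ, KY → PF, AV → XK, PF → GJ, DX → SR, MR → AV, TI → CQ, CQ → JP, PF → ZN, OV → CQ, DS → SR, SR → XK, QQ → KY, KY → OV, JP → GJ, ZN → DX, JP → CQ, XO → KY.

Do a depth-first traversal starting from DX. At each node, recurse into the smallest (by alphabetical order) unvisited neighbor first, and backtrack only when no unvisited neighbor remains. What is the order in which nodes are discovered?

Visit DX
DX → KD
KD → KY
KY → JP
JP → CQ
CQ → RN
RN → TI
TI → AV
AV → XK
JP → DE
JP → GJ
KY → OV
KY → PF
PF → DS
DS → SR
PF → ZN
ZN → QQ
DX → XO
XO → MR

DX -> KD -> KY -> JP -> CQ -> RN -> TI -> AV -> XK -> DE -> GJ -> OV -> PF -> DS -> SR -> ZN -> QQ -> XO -> MR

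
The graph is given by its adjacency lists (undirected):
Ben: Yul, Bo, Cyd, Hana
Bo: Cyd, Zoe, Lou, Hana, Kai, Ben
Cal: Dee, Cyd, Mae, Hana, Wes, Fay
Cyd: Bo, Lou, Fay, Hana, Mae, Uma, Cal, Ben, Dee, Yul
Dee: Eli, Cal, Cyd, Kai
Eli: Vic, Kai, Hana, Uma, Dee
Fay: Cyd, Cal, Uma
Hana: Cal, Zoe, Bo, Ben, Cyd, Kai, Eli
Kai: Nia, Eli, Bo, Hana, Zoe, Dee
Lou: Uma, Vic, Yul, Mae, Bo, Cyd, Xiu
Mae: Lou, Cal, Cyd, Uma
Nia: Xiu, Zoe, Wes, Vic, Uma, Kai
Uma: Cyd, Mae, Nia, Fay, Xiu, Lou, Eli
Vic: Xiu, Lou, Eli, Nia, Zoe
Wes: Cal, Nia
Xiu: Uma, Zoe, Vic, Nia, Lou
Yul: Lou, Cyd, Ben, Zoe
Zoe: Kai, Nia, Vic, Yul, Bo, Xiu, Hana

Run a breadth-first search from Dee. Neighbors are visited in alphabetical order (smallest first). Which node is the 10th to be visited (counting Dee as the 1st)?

Visit Dee; enqueue Cal, Cyd, Eli, Kai → queue [Cal, Cyd, Eli, Kai]
Visit Cal; enqueue Fay, Hana, Mae, Wes → queue [Cyd, Eli, Kai, Fay, Hana, Mae, Wes]
Visit Cyd; enqueue Ben, Bo, Lou, Uma, Yul → queue [Eli, Kai, Fay, Hana, Mae, Wes, Ben, Bo, Lou, Uma, Yul]
Visit Eli; enqueue Vic → queue [Kai, Fay, Hana, Mae, Wes, Ben, Bo, Lou, Uma, Yul, Vic]
Visit Kai; enqueue Nia, Zoe → queue [Fay, Hana, Mae, Wes, Ben, Bo, Lou, Uma, Yul, Vic, Nia, Zoe]
Visit Fay → queue [Hana, Mae, Wes, Ben, Bo, Lou, Uma, Yul, Vic, Nia, Zoe]
Visit Hana → queue [Mae, Wes, Ben, Bo, Lou, Uma, Yul, Vic, Nia, Zoe]
Visit Mae → queue [Wes, Ben, Bo, Lou, Uma, Yul, Vic, Nia, Zoe]
Visit Wes → queue [Ben, Bo, Lou, Uma, Yul, Vic, Nia, Zoe]
Visit Ben → queue [Bo, Lou, Uma, Yul, Vic, Nia, Zoe]
Visit Bo → queue [Lou, Uma, Yul, Vic, Nia, Zoe]
Visit Lou; enqueue Xiu → queue [Uma, Yul, Vic, Nia, Zoe, Xiu]
Visit Uma → queue [Yul, Vic, Nia, Zoe, Xiu]
Visit Yul → queue [Vic, Nia, Zoe, Xiu]
Visit Vic → queue [Nia, Zoe, Xiu]
Visit Nia → queue [Zoe, Xiu]
Visit Zoe → queue [Xiu]
Visit Xiu → queue []

Visit order: Dee, Cal, Cyd, Eli, Kai, Fay, Hana, Mae, Wes, Ben, Bo, Lou, Uma, Yul, Vic, Nia, Zoe, Xiu

Ben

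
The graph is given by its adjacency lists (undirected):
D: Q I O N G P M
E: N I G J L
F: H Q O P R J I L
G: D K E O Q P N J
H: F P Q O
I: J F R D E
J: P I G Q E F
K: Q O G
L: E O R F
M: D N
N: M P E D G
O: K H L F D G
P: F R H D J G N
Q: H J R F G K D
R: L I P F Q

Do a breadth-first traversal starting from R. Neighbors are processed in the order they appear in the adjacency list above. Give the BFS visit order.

R, L, I, P, F, Q, E, O, J, D, H, G, N, K, M

Visit R; enqueue L, I, P, F, Q → queue [L, I, P, F, Q]
Visit L; enqueue E, O → queue [I, P, F, Q, E, O]
Visit I; enqueue J, D → queue [P, F, Q, E, O, J, D]
Visit P; enqueue H, G, N → queue [F, Q, E, O, J, D, H, G, N]
Visit F → queue [Q, E, O, J, D, H, G, N]
Visit Q; enqueue K → queue [E, O, J, D, H, G, N, K]
Visit E → queue [O, J, D, H, G, N, K]
Visit O → queue [J, D, H, G, N, K]
Visit J → queue [D, H, G, N, K]
Visit D; enqueue M → queue [H, G, N, K, M]
Visit H → queue [G, N, K, M]
Visit G → queue [N, K, M]
Visit N → queue [K, M]
Visit K → queue [M]
Visit M → queue []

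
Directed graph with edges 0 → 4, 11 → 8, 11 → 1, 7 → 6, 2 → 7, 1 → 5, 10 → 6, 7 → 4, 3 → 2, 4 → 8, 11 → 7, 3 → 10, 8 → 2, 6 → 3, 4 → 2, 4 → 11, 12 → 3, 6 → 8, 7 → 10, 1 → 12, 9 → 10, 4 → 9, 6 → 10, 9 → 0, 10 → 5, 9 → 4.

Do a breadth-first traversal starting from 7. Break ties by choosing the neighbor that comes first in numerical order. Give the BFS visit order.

7, 4, 6, 10, 2, 8, 9, 11, 3, 5, 0, 1, 12

Visit 7; enqueue 4, 6, 10 → queue [4, 6, 10]
Visit 4; enqueue 2, 8, 9, 11 → queue [6, 10, 2, 8, 9, 11]
Visit 6; enqueue 3 → queue [10, 2, 8, 9, 11, 3]
Visit 10; enqueue 5 → queue [2, 8, 9, 11, 3, 5]
Visit 2 → queue [8, 9, 11, 3, 5]
Visit 8 → queue [9, 11, 3, 5]
Visit 9; enqueue 0 → queue [11, 3, 5, 0]
Visit 11; enqueue 1 → queue [3, 5, 0, 1]
Visit 3 → queue [5, 0, 1]
Visit 5 → queue [0, 1]
Visit 0 → queue [1]
Visit 1; enqueue 12 → queue [12]
Visit 12 → queue []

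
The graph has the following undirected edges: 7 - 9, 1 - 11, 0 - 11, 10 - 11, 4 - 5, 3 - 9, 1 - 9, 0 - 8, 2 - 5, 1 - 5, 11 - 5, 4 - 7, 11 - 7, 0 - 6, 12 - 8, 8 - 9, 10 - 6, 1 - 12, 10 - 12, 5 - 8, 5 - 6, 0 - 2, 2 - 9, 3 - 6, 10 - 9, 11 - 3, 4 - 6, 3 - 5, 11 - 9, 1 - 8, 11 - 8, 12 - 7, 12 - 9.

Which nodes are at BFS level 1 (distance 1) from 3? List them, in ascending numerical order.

5, 6, 9, 11

Level 0: 3
Level 1: 5, 6, 9, 11
Level 2: 0, 1, 2, 4, 7, 8, 10, 12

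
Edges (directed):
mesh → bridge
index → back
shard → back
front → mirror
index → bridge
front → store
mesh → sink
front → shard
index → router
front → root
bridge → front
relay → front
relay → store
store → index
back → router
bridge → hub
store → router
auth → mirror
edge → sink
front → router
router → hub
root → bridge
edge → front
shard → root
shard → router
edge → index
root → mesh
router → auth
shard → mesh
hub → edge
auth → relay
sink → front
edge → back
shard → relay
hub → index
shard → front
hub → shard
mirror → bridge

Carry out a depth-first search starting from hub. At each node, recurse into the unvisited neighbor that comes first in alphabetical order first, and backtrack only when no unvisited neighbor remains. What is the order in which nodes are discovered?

Visit hub
hub → edge
edge → back
back → router
router → auth
auth → mirror
mirror → bridge
bridge → front
front → root
root → mesh
mesh → sink
front → shard
shard → relay
relay → store
store → index

hub → edge → back → router → auth → mirror → bridge → front → root → mesh → sink → shard → relay → store → index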